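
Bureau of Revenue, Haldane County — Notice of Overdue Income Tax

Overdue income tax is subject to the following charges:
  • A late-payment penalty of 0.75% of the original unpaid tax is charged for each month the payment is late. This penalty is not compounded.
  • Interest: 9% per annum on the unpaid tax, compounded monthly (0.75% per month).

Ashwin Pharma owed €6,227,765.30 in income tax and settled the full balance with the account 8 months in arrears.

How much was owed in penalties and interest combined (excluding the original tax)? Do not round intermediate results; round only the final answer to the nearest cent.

€757,289.08

Late-payment penalty: 8 × 0.75% × €6,227,765.30 = €373,665.92…
Interest: €6,227,765.30 × ((1 + 0.0075)^8 − 1) = €6,227,765.30 × 0.0615988… = €383,623.1670…
Penalties + interest = €373,665.9180 + €383,623.1670… = €757,289.08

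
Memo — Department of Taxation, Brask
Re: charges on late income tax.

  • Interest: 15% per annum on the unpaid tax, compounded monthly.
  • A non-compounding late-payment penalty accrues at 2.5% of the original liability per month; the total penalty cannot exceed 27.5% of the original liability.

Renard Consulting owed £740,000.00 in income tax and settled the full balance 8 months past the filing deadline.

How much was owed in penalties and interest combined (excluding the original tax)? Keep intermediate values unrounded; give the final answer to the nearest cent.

Penalty: 8 × 2.5% × £740,000.00 = £148,000.00 (below the 27.5% cap of £203,500.00)
Interest (15%/yr ÷ 12 = 1.25%/month): £740,000.00 × ((1 + 0.0125)^8 − 1) = £77,319.7149…
Penalties + interest = £148,000.0000 + £77,319.7149… = £225,319.71

£225,319.71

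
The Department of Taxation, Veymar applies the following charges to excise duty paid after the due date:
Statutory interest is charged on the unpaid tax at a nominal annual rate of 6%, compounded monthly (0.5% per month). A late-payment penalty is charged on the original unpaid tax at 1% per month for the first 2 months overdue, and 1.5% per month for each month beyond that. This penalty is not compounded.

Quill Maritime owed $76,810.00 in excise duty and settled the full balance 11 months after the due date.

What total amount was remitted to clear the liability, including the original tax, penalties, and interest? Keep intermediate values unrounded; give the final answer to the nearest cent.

Penalty, months 1–2: 2 × 1% × $76,810.00 = $1,536.20
Penalty, months 3–11: 9 × 1.5% × $76,810.00 = $10,369.35
Interest: $76,810.00 × ((1 + 0.005)^11 − 1) = $76,810.00 × 0.0563958… = $4,331.7639…
Total = $76,810.00 + $11,905.5500 + $4,331.7639… = $93,047.31

$93,047.31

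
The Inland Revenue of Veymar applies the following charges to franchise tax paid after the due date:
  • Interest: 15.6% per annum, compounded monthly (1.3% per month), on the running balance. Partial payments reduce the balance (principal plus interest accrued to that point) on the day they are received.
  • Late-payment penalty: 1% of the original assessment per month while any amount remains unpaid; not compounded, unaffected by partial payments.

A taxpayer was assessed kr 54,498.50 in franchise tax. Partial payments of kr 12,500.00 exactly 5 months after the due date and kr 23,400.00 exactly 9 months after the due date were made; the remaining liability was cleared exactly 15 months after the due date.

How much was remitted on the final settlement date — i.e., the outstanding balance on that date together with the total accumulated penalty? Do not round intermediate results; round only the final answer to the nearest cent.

kr 34,815.23

Balance at month 5: kr 54,498.5000 × (1 + 0.013)^5 = kr 58,134.2101…
After kr 12,500.00 payment: kr 58,134.2101… − kr 12,500.00 = kr 45,634.2101…
Balance at month 9: kr 45,634.2101… × (1 + 0.013)^4 = kr 48,053.8645…
After kr 23,400.00 payment: kr 48,053.8645… − kr 23,400.00 = kr 24,653.8645…
Balance at month 15: kr 24,653.8645… × (1 + 0.013)^6 = kr 26,640.4573…
Penalty: 15 × 1% × kr 54,498.50 = kr 8,174.78…
Final settlement = outstanding balance + penalty = kr 26,640.4573… + kr 8,174.78… = kr 34,815.23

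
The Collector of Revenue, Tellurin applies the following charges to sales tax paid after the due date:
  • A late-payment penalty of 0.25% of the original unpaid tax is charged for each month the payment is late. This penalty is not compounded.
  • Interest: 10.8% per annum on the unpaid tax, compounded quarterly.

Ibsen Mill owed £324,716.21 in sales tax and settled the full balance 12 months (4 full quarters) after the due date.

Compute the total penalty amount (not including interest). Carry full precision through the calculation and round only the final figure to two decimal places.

£9,741.49

Late-payment penalty = 0.25% × £324,716.21 × 12 mo = £9,741.49…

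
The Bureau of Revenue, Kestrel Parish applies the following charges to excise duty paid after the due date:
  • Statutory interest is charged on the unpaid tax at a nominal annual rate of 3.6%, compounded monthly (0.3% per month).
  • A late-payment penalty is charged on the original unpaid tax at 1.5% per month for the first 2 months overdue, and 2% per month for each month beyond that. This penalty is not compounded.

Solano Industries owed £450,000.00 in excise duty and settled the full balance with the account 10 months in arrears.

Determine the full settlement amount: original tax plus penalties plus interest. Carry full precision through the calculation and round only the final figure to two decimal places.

Penalty, months 1–2: 2 × 1.5% × £450,000.00 = £13,500.00
Penalty, months 3–10: 8 × 2% × £450,000.00 = £72,000.00
Interest: £450,000.00 × ((1 + 0.003)^10 − 1) = £450,000.00 × 0.0304083… = £13,683.7157…
Total = £450,000.00 + £85,500.0000 + £13,683.7157… = £549,183.72

£549,183.72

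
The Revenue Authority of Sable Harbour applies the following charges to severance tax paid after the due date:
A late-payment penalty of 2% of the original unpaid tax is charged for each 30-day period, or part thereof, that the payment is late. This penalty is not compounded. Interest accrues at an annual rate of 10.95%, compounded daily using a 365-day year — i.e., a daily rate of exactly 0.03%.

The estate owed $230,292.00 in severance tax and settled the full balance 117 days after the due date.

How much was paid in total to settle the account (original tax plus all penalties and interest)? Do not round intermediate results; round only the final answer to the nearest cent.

$256,940.89

Penalty periods: ⌈117/30⌉ = 4; penalty = 4 × 2% × $230,292.00 = $18,423.36
Interest: $230,292.00 × ((1 + 0.0003)^117 − 1) = $230,292.00 × 0.03571782… = $8,225.5291…
Total = $230,292.00 + $18,423.3600 + $8,225.5291… = $256,940.89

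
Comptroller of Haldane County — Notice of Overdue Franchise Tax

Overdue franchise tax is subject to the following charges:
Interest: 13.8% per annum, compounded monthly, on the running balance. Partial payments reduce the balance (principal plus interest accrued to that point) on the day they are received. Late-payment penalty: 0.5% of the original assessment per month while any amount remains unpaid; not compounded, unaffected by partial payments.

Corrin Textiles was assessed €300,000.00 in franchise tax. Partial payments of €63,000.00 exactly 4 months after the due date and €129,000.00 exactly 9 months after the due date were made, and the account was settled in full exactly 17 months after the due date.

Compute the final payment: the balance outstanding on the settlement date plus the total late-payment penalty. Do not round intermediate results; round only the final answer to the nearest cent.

€175,415.51

Monthly rate = 13.8% ÷ 12 = 1.15%
Balance at month 4: €300,000.0000 × (1 + 0.0115)^4 = €314,039.8803…
After €63,000.00 payment: €314,039.8803… − €63,000.00 = €251,039.8803…
Balance at month 9: €251,039.8803… × (1 + 0.0115)^5 = €265,810.5137…
After €129,000.00 payment: €265,810.5137… − €129,000.00 = €136,810.5137…
Balance at month 17: €136,810.5137… × (1 + 0.0115)^8 = €149,915.5113…
Penalty: 17 × 0.5% × €300,000.00 = €25,500.00
Final settlement = outstanding balance + penalty = €149,915.5113… + €25,500.00 = €175,415.51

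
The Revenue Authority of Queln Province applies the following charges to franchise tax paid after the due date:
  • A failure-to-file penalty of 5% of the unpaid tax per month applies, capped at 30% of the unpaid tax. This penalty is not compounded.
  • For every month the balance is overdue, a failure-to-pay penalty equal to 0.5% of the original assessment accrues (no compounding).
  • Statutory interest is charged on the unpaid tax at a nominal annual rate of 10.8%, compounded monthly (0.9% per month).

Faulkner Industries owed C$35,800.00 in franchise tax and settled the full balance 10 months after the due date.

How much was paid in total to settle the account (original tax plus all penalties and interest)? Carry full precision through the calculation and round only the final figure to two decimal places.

C$51,685.67

Failure-to-file: 10 × 5% × C$35,800.00 = C$17,900.00, capped at 30% × C$35,800.00 = C$10,740.00
Failure-to-pay penalty = 0.5% × C$35,800.00 × 10 mo = C$1,790.00
Interest: C$35,800.00 × ((1 + 0.009)^10 − 1) = C$35,800.00 × 0.0937339… = C$3,355.6726…
Total = C$35,800.00 + C$12,530.0000 + C$3,355.6726… = C$51,685.67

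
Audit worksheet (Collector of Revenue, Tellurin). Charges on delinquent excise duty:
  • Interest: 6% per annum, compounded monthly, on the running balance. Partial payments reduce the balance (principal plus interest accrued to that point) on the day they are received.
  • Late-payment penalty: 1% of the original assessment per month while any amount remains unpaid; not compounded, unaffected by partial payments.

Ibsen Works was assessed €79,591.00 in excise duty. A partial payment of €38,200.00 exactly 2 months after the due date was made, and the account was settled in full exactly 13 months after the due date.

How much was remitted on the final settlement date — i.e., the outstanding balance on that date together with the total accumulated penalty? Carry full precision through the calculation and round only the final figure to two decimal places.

Monthly rate = 6% ÷ 12 = 0.5%
Balance at month 2: €79,591.0000 × (1 + 0.005)^2 = €80,388.8998…
After €38,200.00 payment: €80,388.8998… − €38,200.00 = €42,188.8998…
Balance at month 13: €42,188.8998… × (1 + 0.005)^11 = €44,568.1779…
Penalty: 13 × 1% × €79,591.00 = €10,346.83
Final settlement = outstanding balance + penalty = €44,568.1779… + €10,346.83 = €54,915.01

€54,915.01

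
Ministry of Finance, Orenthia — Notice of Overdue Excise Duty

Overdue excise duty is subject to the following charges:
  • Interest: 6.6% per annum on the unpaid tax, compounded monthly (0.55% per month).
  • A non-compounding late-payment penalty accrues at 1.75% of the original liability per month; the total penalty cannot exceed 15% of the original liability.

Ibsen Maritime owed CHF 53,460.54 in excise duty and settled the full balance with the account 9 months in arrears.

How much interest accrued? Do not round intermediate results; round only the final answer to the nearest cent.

CHF 2,705.27

Interest: CHF 53,460.54 × ((1 + 0.0055)^9 − 1) = CHF 53,460.54 × 0.0506031… = CHF 2,705.2686…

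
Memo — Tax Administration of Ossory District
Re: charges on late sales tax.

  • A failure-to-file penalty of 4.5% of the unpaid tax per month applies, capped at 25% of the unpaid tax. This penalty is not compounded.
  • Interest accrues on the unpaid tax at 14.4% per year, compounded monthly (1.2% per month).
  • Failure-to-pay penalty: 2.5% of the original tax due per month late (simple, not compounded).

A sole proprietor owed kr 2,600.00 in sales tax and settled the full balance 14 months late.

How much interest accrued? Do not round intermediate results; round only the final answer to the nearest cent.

kr 472.56

Interest: kr 2,600.00 × ((1 + 0.012)^14 − 1) = kr 2,600.00 × 0.1817543… = kr 472.5611…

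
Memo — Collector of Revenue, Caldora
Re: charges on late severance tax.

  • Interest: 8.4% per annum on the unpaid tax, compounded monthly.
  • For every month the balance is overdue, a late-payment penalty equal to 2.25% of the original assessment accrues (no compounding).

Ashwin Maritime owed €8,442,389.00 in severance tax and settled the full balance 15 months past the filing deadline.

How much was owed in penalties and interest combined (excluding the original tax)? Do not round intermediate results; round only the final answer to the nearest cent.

Late-payment penalty = 2.25% × €8,442,389.00 × 15 mo = €2,849,306.29…
Interest (8.4%/yr ÷ 12 = 0.7%/month): €8,442,389.00 × ((1 + 0.007)^15 − 1) = €931,232.5978…
Penalties + interest = €2,849,306.2875 + €931,232.5978… = €3,780,538.89

€3,780,538.89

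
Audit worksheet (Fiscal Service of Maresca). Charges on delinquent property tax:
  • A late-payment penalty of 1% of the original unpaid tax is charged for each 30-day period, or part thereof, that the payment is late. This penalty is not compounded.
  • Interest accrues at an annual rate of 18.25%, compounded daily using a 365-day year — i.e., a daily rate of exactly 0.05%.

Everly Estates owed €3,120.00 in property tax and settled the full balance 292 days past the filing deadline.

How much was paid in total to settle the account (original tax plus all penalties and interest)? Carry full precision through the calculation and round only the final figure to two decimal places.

€3,922.32

Penalty periods: ⌈292/30⌉ = 10; penalty = 10 × 1% × €3,120.00 = €312.00
Interest: €3,120.00 × ((1 + 0.0005)^292 − 1) = €3,120.00 × 0.15715397… = €490.3204…
Total = €3,120.00 + €312.0000 + €490.3204… = €3,922.32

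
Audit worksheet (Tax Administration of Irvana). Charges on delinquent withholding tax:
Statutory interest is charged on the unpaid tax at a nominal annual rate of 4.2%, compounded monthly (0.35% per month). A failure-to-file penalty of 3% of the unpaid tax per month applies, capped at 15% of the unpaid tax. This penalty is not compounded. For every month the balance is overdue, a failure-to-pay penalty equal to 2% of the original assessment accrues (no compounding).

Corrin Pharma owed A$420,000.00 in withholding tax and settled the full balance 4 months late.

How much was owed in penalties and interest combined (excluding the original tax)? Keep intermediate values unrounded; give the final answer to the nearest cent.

Failure-to-file: 4 × 3% × A$420,000.00 = A$50,400.00 (under the 15% cap)
Failure-to-pay penalty: 4 × 2% × A$420,000.00 = A$33,600.00
Interest: A$420,000.00 × ((1 + 0.0035)^4 − 1) = A$420,000.00 × 0.0140737… = A$5,910.9421…
Penalties + interest = A$84,000.0000 + A$5,910.9421… = A$89,910.94

A$89,910.94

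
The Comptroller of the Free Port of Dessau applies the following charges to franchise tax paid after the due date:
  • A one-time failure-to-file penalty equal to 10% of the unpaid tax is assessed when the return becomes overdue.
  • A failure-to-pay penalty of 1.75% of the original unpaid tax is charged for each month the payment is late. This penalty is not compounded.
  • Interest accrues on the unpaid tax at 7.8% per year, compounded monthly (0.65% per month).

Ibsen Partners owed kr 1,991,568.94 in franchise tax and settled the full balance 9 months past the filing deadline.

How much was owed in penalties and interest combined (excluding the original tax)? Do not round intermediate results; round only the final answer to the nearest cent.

Failure-to-file penalty: 10% × kr 1,991,568.94 = kr 199,156.89…
Failure-to-pay penalty: 9 × 1.75% × kr 1,991,568.94 = kr 313,672.11…
Interest: kr 1,991,568.94 × ((1 + 0.0065)^9 − 1) = kr 1,991,568.94 × 0.0600443… = kr 119,582.3527…
Penalties + interest = kr 512,829.0021… + kr 119,582.3527… = kr 632,411.35

kr 632,411.35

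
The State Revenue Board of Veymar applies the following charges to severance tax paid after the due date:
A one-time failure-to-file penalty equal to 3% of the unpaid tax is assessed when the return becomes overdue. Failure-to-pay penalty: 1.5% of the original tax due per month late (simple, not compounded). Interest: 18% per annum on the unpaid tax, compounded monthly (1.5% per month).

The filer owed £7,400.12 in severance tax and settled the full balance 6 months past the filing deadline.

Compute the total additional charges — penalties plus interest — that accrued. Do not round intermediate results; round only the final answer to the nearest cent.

Failure-to-file penalty: 3% × £7,400.12 = £222.00…
Failure-to-pay penalty = 1.5% × £7,400.12 × 6 mo = £666.01…
Interest: £7,400.12 × ((1 + 0.015)^6 − 1) = £7,400.12 × 0.0934433… = £691.4914…
Penalties + interest = £888.0144 + £691.4914… = £1,579.51

£1,579.51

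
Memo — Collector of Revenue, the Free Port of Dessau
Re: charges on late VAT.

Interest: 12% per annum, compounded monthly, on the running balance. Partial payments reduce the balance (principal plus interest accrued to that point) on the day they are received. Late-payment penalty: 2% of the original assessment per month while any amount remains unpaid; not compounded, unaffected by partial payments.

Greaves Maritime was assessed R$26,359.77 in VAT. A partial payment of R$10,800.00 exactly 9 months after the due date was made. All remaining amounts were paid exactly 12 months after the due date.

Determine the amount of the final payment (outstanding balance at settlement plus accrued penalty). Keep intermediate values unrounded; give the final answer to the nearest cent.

R$24,901.94

Monthly rate = 12% ÷ 12 = 1%
Balance at month 9: R$26,359.7700 × (1 + 0.01)^9 = R$28,829.2922…
After R$10,800.00 payment: R$28,829.2922… − R$10,800.00 = R$18,029.2922…
Balance at month 12: R$18,029.2922… × (1 + 0.01)^3 = R$18,575.5978…
Penalty: 12 × 2% × R$26,359.77 = R$6,326.34…
Final settlement = outstanding balance + penalty = R$18,575.5978… + R$6,326.34… = R$24,901.94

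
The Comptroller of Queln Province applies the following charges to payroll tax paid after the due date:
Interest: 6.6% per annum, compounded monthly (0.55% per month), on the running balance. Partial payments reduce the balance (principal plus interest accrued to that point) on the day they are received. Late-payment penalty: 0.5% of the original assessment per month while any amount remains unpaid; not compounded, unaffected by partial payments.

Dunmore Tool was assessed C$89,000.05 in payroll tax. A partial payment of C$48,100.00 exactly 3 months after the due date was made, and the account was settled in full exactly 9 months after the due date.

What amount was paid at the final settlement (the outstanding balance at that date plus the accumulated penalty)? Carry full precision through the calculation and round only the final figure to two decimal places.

C$47,799.44

Balance at month 3: C$89,000.0500 × (1 + 0.0055)^3 = C$90,476.6424…
After C$48,100.00 payment: C$90,476.6424… − C$48,100.00 = C$42,376.6424…
Balance at month 9: C$42,376.6424… × (1 + 0.0055)^6 = C$43,794.4416…
Penalty: 9 × 0.5% × C$89,000.05 = C$4,005.00…
Final settlement = outstanding balance + penalty = C$43,794.4416… + C$4,005.00… = C$47,799.44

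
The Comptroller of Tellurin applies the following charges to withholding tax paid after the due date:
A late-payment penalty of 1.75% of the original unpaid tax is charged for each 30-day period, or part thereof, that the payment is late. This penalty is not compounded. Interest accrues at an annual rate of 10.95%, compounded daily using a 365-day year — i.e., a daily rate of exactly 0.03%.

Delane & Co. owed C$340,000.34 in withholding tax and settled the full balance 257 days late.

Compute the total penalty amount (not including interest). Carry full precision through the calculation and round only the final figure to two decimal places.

C$53,550.05

Penalty periods: ⌈257/30⌉ = 9; penalty = 9 × 1.75% × C$340,000.34 = C$53,550.05…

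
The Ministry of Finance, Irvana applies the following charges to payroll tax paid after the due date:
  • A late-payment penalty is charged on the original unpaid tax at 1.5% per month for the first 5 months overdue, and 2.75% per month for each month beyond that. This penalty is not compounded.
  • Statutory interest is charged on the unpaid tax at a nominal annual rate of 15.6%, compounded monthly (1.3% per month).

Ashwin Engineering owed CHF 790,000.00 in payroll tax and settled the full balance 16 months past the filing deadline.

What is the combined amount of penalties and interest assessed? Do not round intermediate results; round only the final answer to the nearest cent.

CHF 479,580.53

Penalty, months 1–5: 5 × 1.5% × CHF 790,000.00 = CHF 59,250.00
Penalty, months 6–16: 11 × 2.75% × CHF 790,000.00 = CHF 238,975.00
Interest: CHF 790,000.00 × ((1 + 0.013)^16 − 1) = CHF 790,000.00 × 0.2295640… = CHF 181,355.5301…
Penalties + interest = CHF 298,225.0000 + CHF 181,355.5301… = CHF 479,580.53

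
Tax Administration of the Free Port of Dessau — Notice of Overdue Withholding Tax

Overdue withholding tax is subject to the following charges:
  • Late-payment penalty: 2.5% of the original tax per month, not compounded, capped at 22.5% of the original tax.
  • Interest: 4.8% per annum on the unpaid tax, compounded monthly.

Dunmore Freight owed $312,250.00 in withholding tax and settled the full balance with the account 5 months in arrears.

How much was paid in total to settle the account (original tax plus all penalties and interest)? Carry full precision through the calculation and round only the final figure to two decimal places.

$357,576.41

Penalty: 5 × 2.5% × $312,250.00 = $39,031.25 (below the 22.5% cap of $70,256.25)
Interest (4.8%/yr ÷ 12 = 0.4%/month): $312,250.00 × ((1 + 0.004)^5 − 1) = $6,295.1602…
Total = $312,250.00 + $39,031.2500 + $6,295.1602… = $357,576.41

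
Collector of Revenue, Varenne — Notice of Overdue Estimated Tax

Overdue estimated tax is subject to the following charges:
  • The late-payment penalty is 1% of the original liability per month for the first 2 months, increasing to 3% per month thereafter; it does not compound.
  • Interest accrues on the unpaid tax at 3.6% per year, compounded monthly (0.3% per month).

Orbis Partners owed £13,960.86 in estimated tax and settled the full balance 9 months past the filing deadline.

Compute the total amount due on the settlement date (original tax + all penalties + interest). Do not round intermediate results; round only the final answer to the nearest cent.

Penalty, months 1–2: 2 × 1% × £13,960.86 = £279.22…
Penalty, months 3–9: 7 × 3% × £13,960.86 = £2,931.78…
Interest: £13,960.86 × ((1 + 0.003)^9 − 1) = £13,960.86 × 0.0273263… = £381.4983…
Total = £13,960.86 + £3,210.9978 + £381.4983… = £17,553.36

£17,553.36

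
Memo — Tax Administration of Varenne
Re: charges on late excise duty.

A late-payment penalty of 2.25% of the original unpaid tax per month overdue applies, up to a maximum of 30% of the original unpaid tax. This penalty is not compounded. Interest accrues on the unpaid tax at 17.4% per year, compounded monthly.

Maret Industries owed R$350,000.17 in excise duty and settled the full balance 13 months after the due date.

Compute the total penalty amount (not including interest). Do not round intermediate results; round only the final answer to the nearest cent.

R$102,375.05

Penalty: 13 × 2.25% × R$350,000.17 = R$102,375.05… (below the 30% cap of R$105,000.05…)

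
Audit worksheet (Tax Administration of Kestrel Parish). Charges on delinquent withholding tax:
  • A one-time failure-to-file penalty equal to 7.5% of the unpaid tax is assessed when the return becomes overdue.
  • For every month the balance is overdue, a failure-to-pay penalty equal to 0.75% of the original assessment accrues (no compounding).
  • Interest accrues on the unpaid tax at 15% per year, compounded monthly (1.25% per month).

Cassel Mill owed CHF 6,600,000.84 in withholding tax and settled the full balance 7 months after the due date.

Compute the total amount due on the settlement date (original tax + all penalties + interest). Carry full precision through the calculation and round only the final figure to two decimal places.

Failure-to-file penalty: 7.5% × CHF 6,600,000.84 = CHF 495,000.06…
Failure-to-pay penalty: 7 × 0.75% × CHF 6,600,000.84 = CHF 346,500.04…
Interest: CHF 6,600,000.84 × ((1 + 0.0125)^7 − 1) = CHF 6,600,000.84 × 0.0908505… = CHF 599,613.1803…
Total = CHF 6,600,000.84 + CHF 841,500.1071 + CHF 599,613.1803… = CHF 8,041,114.13

CHF 8,041,114.13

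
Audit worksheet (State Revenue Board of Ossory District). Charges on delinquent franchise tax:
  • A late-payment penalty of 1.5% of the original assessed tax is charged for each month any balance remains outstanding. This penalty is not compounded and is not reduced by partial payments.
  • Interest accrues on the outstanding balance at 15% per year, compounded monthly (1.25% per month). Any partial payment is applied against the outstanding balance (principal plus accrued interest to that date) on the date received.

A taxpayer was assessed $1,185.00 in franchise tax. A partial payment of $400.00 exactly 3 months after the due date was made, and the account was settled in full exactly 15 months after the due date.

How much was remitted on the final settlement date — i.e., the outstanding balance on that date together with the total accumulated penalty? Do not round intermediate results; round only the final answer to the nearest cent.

Balance at month 3: $1,185.0000 × (1 + 0.0125)^3 = $1,229.9953…
After $400.00 payment: $1,229.9953… − $400.00 = $829.9953…
Balance at month 15: $829.9953… × (1 + 0.0125)^12 = $963.4208…
Penalty: 15 × 1.5% × $1,185.00 = $266.63…
Final settlement = outstanding balance + penalty = $963.4208… + $266.63… = $1,230.05

$1,230.05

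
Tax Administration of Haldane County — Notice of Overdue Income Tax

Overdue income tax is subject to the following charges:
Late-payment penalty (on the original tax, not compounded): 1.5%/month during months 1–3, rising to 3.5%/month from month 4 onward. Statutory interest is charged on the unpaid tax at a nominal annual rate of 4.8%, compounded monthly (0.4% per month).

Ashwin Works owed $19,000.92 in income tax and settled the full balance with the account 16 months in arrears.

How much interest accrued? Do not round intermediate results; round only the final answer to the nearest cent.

$1,253.23

Interest: $19,000.92 × ((1 + 0.004)^16 − 1) = $19,000.92 × 0.0659563… = $1,253.2306…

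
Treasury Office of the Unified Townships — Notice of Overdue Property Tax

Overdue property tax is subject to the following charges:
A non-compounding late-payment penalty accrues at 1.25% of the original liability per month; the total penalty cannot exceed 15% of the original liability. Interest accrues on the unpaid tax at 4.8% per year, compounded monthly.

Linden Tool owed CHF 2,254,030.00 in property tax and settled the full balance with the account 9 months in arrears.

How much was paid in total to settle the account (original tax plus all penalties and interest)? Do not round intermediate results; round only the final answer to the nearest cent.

CHF 2,590,063.97

Penalty: 9 × 1.25% × CHF 2,254,030.00 = CHF 253,578.38… (below the 15% cap of CHF 338,104.50)
Interest (4.8%/yr ÷ 12 = 0.4%/month): CHF 2,254,030.00 × ((1 + 0.004)^9 − 1) = CHF 82,455.5919…
Total = CHF 2,254,030.00 + CHF 253,578.3750 + CHF 82,455.5919… = CHF 2,590,063.97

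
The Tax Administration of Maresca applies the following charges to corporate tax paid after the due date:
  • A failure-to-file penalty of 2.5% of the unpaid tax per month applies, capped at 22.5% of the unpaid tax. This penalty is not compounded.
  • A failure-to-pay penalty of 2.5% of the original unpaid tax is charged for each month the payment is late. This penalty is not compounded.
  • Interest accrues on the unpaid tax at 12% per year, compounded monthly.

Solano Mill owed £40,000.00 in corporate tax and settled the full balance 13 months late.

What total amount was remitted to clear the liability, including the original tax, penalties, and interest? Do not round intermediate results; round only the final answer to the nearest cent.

£67,523.73

Failure-to-file: 13 × 2.5% × £40,000.00 = £13,000.00, capped at 22.5% × £40,000.00 = £9,000.00
Failure-to-pay penalty = 2.5% × £40,000.00 × 13 mo = £13,000.00
Interest (12%/yr ÷ 12 = 1%/month): £40,000.00 × ((1 + 0.01)^13 − 1) = £5,523.7312…
Total = £40,000.00 + £22,000.0000 + £5,523.7312… = £67,523.73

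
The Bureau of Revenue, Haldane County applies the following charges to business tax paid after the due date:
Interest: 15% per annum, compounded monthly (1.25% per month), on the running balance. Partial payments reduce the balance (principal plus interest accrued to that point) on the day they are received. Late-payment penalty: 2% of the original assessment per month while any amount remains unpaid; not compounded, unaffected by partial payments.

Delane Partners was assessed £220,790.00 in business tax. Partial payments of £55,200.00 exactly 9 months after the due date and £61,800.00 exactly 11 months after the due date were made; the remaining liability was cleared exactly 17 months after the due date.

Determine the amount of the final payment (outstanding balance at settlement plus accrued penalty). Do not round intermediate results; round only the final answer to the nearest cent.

Balance at month 9: £220,790.0000 × (1 + 0.0125)^9 = £246,907.7299…
After £55,200.00 payment: £246,907.7299… − £55,200.00 = £191,707.7299…
Balance at month 11: £191,707.7299… × (1 + 0.0125)^2 = £196,530.3774…
After £61,800.00 payment: £196,530.3774… − £61,800.00 = £134,730.3774…
Balance at month 17: £134,730.3774… × (1 + 0.0125)^6 = £145,156.2426…
Penalty: 17 × 2% × £220,790.00 = £75,068.60
Final settlement = outstanding balance + penalty = £145,156.2426… + £75,068.60 = £220,224.84

£220,224.84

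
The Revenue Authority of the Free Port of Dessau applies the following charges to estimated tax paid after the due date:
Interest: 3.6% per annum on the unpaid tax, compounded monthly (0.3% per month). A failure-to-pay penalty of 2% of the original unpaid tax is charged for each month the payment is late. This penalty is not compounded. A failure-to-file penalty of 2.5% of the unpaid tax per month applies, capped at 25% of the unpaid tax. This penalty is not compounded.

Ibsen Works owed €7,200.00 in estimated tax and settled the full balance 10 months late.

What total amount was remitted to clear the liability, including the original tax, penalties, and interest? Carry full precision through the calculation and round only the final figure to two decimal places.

€10,658.94

Failure-to-file: 10 × 2.5% × €7,200.00 = €1,800.00, capped at 25% × €7,200.00 = €1,800.00
Failure-to-pay penalty: 10 × 2% × €7,200.00 = €1,440.00
Interest: €7,200.00 × ((1 + 0.003)^10 − 1) = €7,200.00 × 0.0304083… = €218.9395…
Total = €7,200.00 + €3,240.0000 + €218.9395… = €10,658.94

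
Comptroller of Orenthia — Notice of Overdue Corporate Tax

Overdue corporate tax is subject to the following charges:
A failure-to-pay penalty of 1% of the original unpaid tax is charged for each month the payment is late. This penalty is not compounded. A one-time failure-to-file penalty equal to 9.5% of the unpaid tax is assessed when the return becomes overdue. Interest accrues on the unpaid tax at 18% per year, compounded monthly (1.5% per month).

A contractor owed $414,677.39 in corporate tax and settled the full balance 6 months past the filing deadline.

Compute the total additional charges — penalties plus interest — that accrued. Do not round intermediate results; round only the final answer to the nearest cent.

$103,023.80

Failure-to-file penalty: 9.5% × $414,677.39 = $39,394.35…
Failure-to-pay penalty: 6 × 1% × $414,677.39 = $24,880.64…
Interest: $414,677.39 × ((1 + 0.015)^6 − 1) = $414,677.39 × 0.0934433… = $38,748.8088…
Penalties + interest = $64,274.9955… + $38,748.8088… = $103,023.80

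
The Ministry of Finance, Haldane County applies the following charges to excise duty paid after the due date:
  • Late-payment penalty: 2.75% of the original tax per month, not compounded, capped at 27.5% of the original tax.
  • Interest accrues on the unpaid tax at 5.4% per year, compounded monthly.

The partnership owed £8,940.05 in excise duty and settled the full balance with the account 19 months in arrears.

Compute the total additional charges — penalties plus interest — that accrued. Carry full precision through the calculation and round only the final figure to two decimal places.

£3,254.65

Penalty (uncapped): 19 × 2.75% × £8,940.05 = £4,671.18…; cap = 27.5% × £8,940.05 = £2,458.51… → penalty = £2,458.51…
Interest (5.4%/yr ÷ 12 = 0.45%/month): £8,940.05 × ((1 + 0.0045)^19 − 1) = £796.1352…
Penalties + interest = £2,458.5138… + £796.1352… = £3,254.65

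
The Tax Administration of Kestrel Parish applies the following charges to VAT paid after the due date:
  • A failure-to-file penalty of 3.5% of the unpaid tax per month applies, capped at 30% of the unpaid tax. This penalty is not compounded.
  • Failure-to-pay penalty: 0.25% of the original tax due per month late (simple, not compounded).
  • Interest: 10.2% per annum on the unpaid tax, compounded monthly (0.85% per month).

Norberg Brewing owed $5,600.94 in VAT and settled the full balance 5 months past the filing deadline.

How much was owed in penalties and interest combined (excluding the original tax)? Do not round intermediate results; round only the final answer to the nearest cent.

Failure-to-file: 5 × 3.5% × $5,600.94 = $980.16… (under the 30% cap)
Failure-to-pay penalty: 5 × 0.25% × $5,600.94 = $70.01…
Interest: $5,600.94 × ((1 + 0.0085)^5 − 1) = $5,600.94 × 0.0432287… = $242.1212…
Penalties + interest = $1,050.1763… + $242.1212… = $1,292.30

$1,292.30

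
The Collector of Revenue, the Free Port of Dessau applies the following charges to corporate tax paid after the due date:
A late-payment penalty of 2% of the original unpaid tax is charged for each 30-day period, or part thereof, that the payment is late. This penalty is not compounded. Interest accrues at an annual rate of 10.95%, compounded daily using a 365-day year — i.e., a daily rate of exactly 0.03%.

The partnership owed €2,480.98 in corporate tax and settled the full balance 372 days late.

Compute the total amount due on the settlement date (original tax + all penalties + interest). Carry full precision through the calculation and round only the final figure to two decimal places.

€3,418.91

Penalty periods: ⌈372/30⌉ = 13; penalty = 13 × 2% × €2,480.98 = €645.05…
Interest: €2,480.98 × ((1 + 0.0003)^372 − 1) = €2,480.98 × 0.11804683… = €292.8718…
Total = €2,480.98 + €645.0548 + €292.8718… = €3,418.91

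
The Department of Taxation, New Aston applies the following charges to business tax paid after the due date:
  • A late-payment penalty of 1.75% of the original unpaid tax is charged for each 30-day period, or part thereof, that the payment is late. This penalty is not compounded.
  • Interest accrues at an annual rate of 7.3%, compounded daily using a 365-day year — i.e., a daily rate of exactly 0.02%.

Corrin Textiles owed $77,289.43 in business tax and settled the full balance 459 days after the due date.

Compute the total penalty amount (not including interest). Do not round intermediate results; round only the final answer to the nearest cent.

$21,641.04

Penalty periods: ⌈459/30⌉ = 16; penalty = 16 × 1.75% × $77,289.43 = $21,641.04…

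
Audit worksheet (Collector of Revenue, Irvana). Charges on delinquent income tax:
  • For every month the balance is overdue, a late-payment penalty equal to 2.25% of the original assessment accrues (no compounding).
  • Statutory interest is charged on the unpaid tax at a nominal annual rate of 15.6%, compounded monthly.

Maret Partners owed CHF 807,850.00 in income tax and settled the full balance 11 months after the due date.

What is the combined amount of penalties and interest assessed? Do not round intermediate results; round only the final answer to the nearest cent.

CHF 323,274.99

Late-payment penalty: 11 × 2.25% × CHF 807,850.00 = CHF 199,942.88…
Interest (15.6%/yr ÷ 12 = 1.3%/month): CHF 807,850.00 × ((1 + 0.013)^11 − 1) = CHF 123,332.1199…
Penalties + interest = CHF 199,942.8750 + CHF 123,332.1199… = CHF 323,274.99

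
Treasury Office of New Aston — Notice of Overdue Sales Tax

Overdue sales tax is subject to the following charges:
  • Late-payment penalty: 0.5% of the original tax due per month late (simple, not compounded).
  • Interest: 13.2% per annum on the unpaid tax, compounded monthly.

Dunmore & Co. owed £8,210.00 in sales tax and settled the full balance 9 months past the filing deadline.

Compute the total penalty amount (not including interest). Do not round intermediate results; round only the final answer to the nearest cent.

£369.45

Late-payment penalty: 9 × 0.5% × £8,210.00 = £369.45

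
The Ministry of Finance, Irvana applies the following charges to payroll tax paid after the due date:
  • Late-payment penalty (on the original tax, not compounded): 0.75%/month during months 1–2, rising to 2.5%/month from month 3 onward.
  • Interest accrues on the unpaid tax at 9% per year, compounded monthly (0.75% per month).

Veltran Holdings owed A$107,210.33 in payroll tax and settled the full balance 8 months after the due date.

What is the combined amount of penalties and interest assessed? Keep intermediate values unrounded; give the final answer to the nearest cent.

A$24,293.74

Penalty, months 1–2: 2 × 0.75% × A$107,210.33 = A$1,608.15…
Penalty, months 3–8: 6 × 2.5% × A$107,210.33 = A$16,081.55…
Interest: A$107,210.33 × ((1 + 0.0075)^8 − 1) = A$107,210.33 × 0.0615988… = A$6,604.0328…
Penalties + interest = A$17,689.7045… + A$6,604.0328… = A$24,293.74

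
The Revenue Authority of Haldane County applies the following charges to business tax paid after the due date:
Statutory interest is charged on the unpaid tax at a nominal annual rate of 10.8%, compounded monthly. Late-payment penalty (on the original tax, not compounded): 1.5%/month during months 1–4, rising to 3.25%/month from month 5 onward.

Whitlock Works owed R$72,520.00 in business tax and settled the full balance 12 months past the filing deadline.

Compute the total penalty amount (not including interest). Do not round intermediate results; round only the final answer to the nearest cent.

Penalty, months 1–4: 4 × 1.5% × R$72,520.00 = R$4,351.20
Penalty, months 5–12: 8 × 3.25% × R$72,520.00 = R$18,855.20
Total penalty = R$4,351.20 + R$18,855.20 = R$23,206.40

R$23,206.40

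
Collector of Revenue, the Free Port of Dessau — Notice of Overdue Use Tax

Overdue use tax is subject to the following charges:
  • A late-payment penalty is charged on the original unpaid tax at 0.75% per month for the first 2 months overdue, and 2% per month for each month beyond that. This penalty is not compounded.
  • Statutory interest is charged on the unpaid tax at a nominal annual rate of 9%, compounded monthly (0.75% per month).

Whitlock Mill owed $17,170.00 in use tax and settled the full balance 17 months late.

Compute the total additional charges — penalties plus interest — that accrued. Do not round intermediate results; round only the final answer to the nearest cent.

Penalty, months 1–2: 2 × 0.75% × $17,170.00 = $257.55
Penalty, months 3–17: 15 × 2% × $17,170.00 = $5,151.00
Interest: $17,170.00 × ((1 + 0.0075)^17 − 1) = $17,170.00 × 0.1354446… = $2,325.5830…
Penalties + interest = $5,408.5500 + $2,325.5830… = $7,734.13

$7,734.13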